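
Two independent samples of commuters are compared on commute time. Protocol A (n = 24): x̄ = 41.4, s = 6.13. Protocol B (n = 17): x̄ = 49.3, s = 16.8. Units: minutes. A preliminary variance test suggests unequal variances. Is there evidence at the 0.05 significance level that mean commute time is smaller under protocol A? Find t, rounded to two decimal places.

-1.85

Let group 1 = protocol A, group 2 = protocol B. H0: μ_1 = μ_2; H1: μ_1 < μ_2 (Welch's two-sample t-test, left-tailed).
t = (x̄_1 − x̄_2)/√(s_1²/n_1 + s_2²/n_2) = (41.4 − 49.3)/√(6.13²/24 + 16.8²/17) = -1.85
Welch–Satterthwaite df ≈ 19.04
p-value = P(T ≤ -1.85) ≈ 0.040
Since p ≈ 0.040 < α = 0.05, reject H0; the evidence is statistically significant.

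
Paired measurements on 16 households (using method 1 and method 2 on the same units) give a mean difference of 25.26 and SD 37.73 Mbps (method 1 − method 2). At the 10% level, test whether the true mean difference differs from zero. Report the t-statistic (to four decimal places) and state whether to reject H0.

H0: μ_d = 0; H1: μ_d ≠ 0 (paired t-test on the differences, two-sided).
t = d̄/(s_d/√n) = 25.26/(37.73/√16) = 2.6780
df = n − 1 = 15
Two-sided p-value ≈ 0.017
Since p ≈ 0.017 < α = 0.1, reject H0; the data support H1.

t = 2.6780; reject H0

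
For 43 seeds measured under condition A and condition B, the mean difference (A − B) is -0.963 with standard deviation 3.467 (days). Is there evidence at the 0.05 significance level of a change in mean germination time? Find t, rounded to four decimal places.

-1.8214

H0: μ_d = 0; H1: μ_d ≠ 0 (paired t-test on the differences, two-sided).
t = d̄/(s_d/√n) = -0.963/(3.467/√43) = -1.8214
df = n − 1 = 42
Two-sided p-value ≈ 0.0757
Since p ≈ 0.0757 > α = 0.05, fail to reject H0; the data do not provide sufficient evidence against H0.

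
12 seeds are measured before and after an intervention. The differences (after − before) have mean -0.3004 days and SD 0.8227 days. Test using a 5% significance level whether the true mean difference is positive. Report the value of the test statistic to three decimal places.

H0: μ_d = 0; H1: μ_d > 0 (paired t-test on the differences, right-tailed).
t = d̄/(s_d/√n) = -0.3004/(0.8227/√12) = -1.265
df = n − 1 = 11
p-value = P(T ≥ -1.265) ≈ 0.8840
Since p ≈ 0.8840 > α = 0.05, fail to reject H0; the data do not provide sufficient evidence against H0.

-1.265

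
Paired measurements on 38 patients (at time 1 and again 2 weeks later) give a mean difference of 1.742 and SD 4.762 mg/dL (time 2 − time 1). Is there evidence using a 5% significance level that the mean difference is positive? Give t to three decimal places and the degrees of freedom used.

H0: μ_d = 0; H1: μ_d > 0 (paired t-test on the differences, right-tailed).
t = d̄/(s_d/√n) = 1.742/(4.762/√38) = 2.255
df = n − 1 = 37
p-value = P(T ≥ 2.255) ≈ 0.0151
Since p ≈ 0.0151 < α = 0.05, reject H0; the data support H1.

t = 2.255, df = 37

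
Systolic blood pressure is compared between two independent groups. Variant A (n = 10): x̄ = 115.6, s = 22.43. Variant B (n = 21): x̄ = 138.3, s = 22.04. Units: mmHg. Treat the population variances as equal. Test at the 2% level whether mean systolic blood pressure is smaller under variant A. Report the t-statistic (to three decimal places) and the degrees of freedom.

Let group 1 = variant A, group 2 = variant B. H0: μ_1 = μ_2; H1: μ_1 < μ_2 (two-sample pooled-variance t-test, left-tailed).
s_p² = [(10−1)·22.43² + (21−1)·22.04²]/(10+21−2) = 491.144
t = (115.6 − 138.3)/√[491.144·(1/10 + 1/21)] = -2.666
df = n₁ + n₂ − 2 = 29
p-value = P(T ≤ -2.666) ≈ 0.0062
Since p ≈ 0.0062 < α = 0.02, reject H0; the data support H1.

t = -2.666, df = 29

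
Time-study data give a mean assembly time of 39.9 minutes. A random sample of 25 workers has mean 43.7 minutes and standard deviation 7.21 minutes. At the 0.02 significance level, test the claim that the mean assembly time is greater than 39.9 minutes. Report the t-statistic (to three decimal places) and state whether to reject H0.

t = 2.635; reject H0

H0: μ = 39.9; H1: μ > 39.9 (one-sample t-test, right-tailed).
t = (x̄ − μ₀)/(s/√n) = (43.7 − 39.9)/(7.21/√25) = 2.635
df = n − 1 = 24
p-value = P(T ≥ 2.635) ≈ 0.0072
Since p ≈ 0.0072 < α = 0.02, reject H0; the evidence is statistically significant.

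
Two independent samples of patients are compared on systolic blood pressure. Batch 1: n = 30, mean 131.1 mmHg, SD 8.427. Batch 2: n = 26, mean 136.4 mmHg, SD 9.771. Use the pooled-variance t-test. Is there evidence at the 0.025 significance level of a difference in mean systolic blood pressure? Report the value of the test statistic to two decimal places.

-2.18

Let group 1 = batch 1, group 2 = batch 2. H0: μ_1 = μ_2; H1: μ_1 ≠ μ_2 (two-sample pooled-variance t-test, two-sided).
s_p² = [(30−1)·8.427² + (26−1)·9.771²]/(30+26−2) = 82.3375
t = (131.1 − 136.4)/√[82.3375·(1/30 + 1/26)] = -2.18
df = n₁ + n₂ − 2 = 54
Two-sided p-value ≈ 0.034
Since p ≈ 0.034 > α = 0.025, fail to reject H0; the data do not provide sufficient evidence against H0.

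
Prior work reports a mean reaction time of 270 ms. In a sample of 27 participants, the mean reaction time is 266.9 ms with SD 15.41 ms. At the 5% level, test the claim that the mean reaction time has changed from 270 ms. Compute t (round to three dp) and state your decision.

H0: μ = 270; H1: μ ≠ 270 (one-sample t-test, two-sided).
t = (x̄ − μ₀)/(s/√n) = (266.9 − 270)/(15.41/√27) = -1.045
df = n − 1 = 26
Two-sided p-value ≈ 0.3055
Since p ≈ 0.3055 > α = 0.05, fail to reject H0; the evidence is not statistically significant.

t = -1.045; fail to reject H0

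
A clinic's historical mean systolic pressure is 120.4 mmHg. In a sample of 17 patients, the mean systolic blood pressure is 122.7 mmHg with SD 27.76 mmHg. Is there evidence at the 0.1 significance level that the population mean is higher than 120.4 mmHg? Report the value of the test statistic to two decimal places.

H0: μ = 120.4; H1: μ > 120.4 (one-sample t-test, right-tailed).
t = (x̄ − μ₀)/(s/√n) = (122.7 − 120.4)/(27.76/√17) = 0.34
df = n − 1 = 16
p-value = P(T ≥ 0.34) ≈ 0.369
Since p ≈ 0.369 > α = 0.1, fail to reject H0; the evidence is not statistically significant.

0.34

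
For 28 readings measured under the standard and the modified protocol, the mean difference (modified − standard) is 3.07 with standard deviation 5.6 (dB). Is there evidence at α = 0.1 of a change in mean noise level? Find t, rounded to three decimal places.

2.901

H0: μ_d = 0; H1: μ_d ≠ 0 (paired t-test on the differences, two-sided).
t = d̄/(s_d/√n) = 3.07/(5.6/√28) = 2.901
df = n − 1 = 27
Two-sided p-value ≈ 0.0073
Since p ≈ 0.0073 < α = 0.1, reject H0; the data support H1.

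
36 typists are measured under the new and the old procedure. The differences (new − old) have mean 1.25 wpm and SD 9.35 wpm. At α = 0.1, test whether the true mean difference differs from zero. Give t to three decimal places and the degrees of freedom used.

H0: μ_d = 0; H1: μ_d ≠ 0 (paired t-test on the differences, two-sided).
t = d̄/(s_d/√n) = 1.25/(9.35/√36) = 0.802
df = n − 1 = 35
Two-sided p-value ≈ 0.4279
Since p ≈ 0.4279 > α = 0.1, fail to reject H0; the data do not provide sufficient evidence against H0.

t = 0.802, df = 35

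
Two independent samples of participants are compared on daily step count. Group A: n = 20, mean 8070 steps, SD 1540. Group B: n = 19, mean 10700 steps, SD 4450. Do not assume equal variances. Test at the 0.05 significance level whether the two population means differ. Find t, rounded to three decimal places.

Let group 1 = group A, group 2 = group B. H0: μ_1 = μ_2; H1: μ_1 ≠ μ_2 (Welch's two-sample t-test, two-sided).
t = (x̄_1 − x̄_2)/√(s_1²/n_1 + s_2²/n_2) = (8070 − 10700)/√(1540²/20 + 4450²/19) = -2.441
Welch–Satterthwaite df ≈ 22.06
Two-sided p-value ≈ 0.023
Since p ≈ 0.023 < α = 0.05, reject H0; the evidence is statistically significant.

-2.441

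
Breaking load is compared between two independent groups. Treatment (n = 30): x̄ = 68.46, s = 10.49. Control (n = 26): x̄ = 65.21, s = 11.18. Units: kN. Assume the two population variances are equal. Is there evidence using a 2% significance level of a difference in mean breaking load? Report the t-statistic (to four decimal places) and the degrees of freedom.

t = 1.1215, df = 54

Let group 1 = treatment, group 2 = control. H0: μ_1 = μ_2; H1: μ_1 ≠ μ_2 (two-sample pooled-variance t-test, two-sided).
s_p² = [(30−1)·10.49² + (26−1)·11.18²]/(30+26−2) = 116.962
t = (68.46 − 65.21)/√[116.962·(1/30 + 1/26)] = 1.1215
df = n₁ + n₂ − 2 = 54
Two-sided p-value ≈ 0.2670
Since p ≈ 0.2670 > α = 0.02, fail to reject H0; the data do not provide sufficient evidence against H0.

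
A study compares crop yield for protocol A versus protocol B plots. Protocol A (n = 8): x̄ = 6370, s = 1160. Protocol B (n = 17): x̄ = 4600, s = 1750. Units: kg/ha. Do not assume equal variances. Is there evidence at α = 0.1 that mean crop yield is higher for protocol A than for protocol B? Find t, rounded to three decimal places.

2.999

Let group 1 = protocol A, group 2 = protocol B. H0: μ_1 = μ_2; H1: μ_1 > μ_2 (Welch's two-sample t-test, right-tailed).
t = (x̄_1 − x̄_2)/√(s_1²/n_1 + s_2²/n_2) = (6370 − 4600)/√(1160²/8 + 1750²/17) = 2.999
Welch–Satterthwaite df ≈ 19.99
p-value = P(T ≥ 2.999) ≈ 0.004
Since p ≈ 0.004 < α = 0.1, reject H0; the data support H1.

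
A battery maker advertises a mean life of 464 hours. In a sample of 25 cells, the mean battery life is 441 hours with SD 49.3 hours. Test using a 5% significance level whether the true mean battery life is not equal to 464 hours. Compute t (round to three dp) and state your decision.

H0: μ = 464; H1: μ ≠ 464 (one-sample t-test, two-sided).
t = (x̄ − μ₀)/(s/√n) = (441 − 464)/(49.3/√25) = -2.333
df = n − 1 = 24
Two-sided p-value ≈ 0.028
Since p ≈ 0.028 < α = 0.05, reject H0; the evidence is statistically significant.

t = -2.333; reject H0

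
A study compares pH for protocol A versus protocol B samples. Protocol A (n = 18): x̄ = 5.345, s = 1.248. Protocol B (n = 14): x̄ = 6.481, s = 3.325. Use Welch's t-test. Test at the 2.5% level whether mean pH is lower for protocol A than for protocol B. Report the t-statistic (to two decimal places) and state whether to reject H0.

Let group 1 = protocol A, group 2 = protocol B. H0: μ_1 = μ_2; H1: μ_1 < μ_2 (Welch's two-sample t-test, left-tailed).
t = (x̄_1 − x̄_2)/√(s_1²/n_1 + s_2²/n_2) = (5.345 − 6.481)/√(1.248²/18 + 3.325²/14) = -1.21
Welch–Satterthwaite df ≈ 15.86
p-value = P(T ≤ -1.21) ≈ 0.1213
Since p ≈ 0.1213 > α = 0.025, fail to reject H0; the data do not provide sufficient evidence against H0.

t = -1.21; fail to reject H0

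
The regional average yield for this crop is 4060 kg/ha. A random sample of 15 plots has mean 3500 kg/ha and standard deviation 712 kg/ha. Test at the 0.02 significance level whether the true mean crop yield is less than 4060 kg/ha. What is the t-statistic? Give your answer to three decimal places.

H0: μ = 4060; H1: μ < 4060 (one-sample t-test, left-tailed).
t = (x̄ − μ₀)/(s/√n) = (3500 − 4060)/(712/√15) = -3.046
df = n − 1 = 14
p-value = P(T ≤ -3.046) ≈ 0.0044
Since p ≈ 0.0044 < α = 0.02, reject H0; the data support H1.

-3.046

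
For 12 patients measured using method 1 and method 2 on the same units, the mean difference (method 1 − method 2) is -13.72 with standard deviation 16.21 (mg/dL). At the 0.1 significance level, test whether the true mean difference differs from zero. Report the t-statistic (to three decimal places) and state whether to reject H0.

H0: μ_d = 0; H1: μ_d ≠ 0 (paired t-test on the differences, two-sided).
t = d̄/(s_d/√n) = -13.72/(16.21/√12) = -2.932
df = n − 1 = 11
Two-sided p-value ≈ 0.014
Since p ≈ 0.014 < α = 0.1, reject H0; the data support H1.

t = -2.932; reject H0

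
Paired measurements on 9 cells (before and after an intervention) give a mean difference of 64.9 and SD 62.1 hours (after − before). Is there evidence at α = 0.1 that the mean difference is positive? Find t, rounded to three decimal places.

H0: μ_d = 0; H1: μ_d > 0 (paired t-test on the differences, right-tailed).
t = d̄/(s_d/√n) = 64.9/(62.1/√9) = 3.135
df = n − 1 = 8
p-value = P(T ≥ 3.135) ≈ 0.0070
Since p ≈ 0.0070 < α = 0.1, reject H0; the evidence is statistically significant.

3.135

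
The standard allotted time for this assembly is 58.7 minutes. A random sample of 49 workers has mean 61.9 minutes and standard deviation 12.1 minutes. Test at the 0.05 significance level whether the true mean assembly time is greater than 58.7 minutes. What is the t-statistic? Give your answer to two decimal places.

H0: μ = 58.7; H1: μ > 58.7 (one-sample t-test, right-tailed).
t = (x̄ − μ₀)/(s/√n) = (61.9 − 58.7)/(12.1/√49) = 1.85
df = n − 1 = 48
p-value = P(T ≥ 1.85) ≈ 0.035
Since p ≈ 0.035 < α = 0.05, reject H0; the evidence is statistically significant.

1.85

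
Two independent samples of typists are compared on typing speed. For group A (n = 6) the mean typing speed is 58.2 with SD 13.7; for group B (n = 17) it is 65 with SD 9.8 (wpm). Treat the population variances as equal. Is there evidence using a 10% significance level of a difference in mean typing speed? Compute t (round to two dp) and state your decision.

Let group 1 = group A, group 2 = group B. H0: μ_1 = μ_2; H1: μ_1 ≠ μ_2 (two-sample pooled-variance t-test, two-sided).
s_p² = [(6−1)·13.7² + (17−1)·9.8²]/(6+17−2) = 117.861
t = (58.2 − 65)/√[117.861·(1/6 + 1/17)] = -1.32
df = n₁ + n₂ − 2 = 21
Two-sided p-value ≈ 0.201
Since p ≈ 0.201 > α = 0.1, fail to reject H0; the evidence is not statistically significant.

t = -1.32; fail to reject H0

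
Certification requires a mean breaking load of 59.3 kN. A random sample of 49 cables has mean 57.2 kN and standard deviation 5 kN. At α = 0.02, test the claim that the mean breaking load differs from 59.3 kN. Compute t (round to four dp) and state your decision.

t = -2.9400; reject H0

H0: μ = 59.3; H1: μ ≠ 59.3 (one-sample t-test, two-sided).
t = (x̄ − μ₀)/(s/√n) = (57.2 − 59.3)/(5/√49) = -2.9400
df = n − 1 = 48
Two-sided p-value ≈ 0.005
Since p ≈ 0.005 < α = 0.02, reject H0; the data support H1.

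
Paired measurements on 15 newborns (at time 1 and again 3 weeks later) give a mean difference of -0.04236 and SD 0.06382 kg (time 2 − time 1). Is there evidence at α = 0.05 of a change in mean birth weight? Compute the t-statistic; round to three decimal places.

H0: μ_d = 0; H1: μ_d ≠ 0 (paired t-test on the differences, two-sided).
t = d̄/(s_d/√n) = -0.04236/(0.06382/√15) = -2.571
df = n − 1 = 14
Two-sided p-value ≈ 0.0222
Since p ≈ 0.0222 < α = 0.05, reject H0; the data support H1.

-2.571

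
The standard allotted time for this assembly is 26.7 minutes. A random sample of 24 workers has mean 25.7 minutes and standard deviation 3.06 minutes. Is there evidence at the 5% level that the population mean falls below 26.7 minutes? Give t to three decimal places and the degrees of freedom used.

H0: μ = 26.7; H1: μ < 26.7 (one-sample t-test, left-tailed).
t = (x̄ − μ₀)/(s/√n) = (25.7 − 26.7)/(3.06/√24) = -1.601
df = n − 1 = 23
p-value = P(T ≤ -1.601) ≈ 0.062
Since p ≈ 0.062 > α = 0.05, fail to reject H0; the evidence is not statistically significant.

t = -1.601, df = 23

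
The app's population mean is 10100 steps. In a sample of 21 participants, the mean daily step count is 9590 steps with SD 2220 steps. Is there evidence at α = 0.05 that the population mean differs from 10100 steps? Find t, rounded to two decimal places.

H0: μ = 10100; H1: μ ≠ 10100 (one-sample t-test, two-sided).
t = (x̄ − μ₀)/(s/√n) = (9590 − 10100)/(2220/√21) = -1.05
df = n − 1 = 20
Two-sided p-value ≈ 0.3050
Since p ≈ 0.3050 > α = 0.05, fail to reject H0; the data do not provide sufficient evidence against H0.

-1.05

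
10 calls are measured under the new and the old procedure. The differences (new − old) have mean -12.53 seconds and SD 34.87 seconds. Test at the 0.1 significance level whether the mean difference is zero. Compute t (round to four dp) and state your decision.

t = -1.1363; fail to reject H0

H0: μ_d = 0; H1: μ_d ≠ 0 (paired t-test on the differences, two-sided).
t = d̄/(s_d/√n) = -12.53/(34.87/√10) = -1.1363
df = n − 1 = 9
Two-sided p-value ≈ 0.2852
Since p ≈ 0.2852 > α = 0.1, fail to reject H0; the evidence is not statistically significant.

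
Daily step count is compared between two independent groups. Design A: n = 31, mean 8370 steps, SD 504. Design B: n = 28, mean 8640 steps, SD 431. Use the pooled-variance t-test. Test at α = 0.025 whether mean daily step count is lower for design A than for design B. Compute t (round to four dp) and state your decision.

t = -2.1995; reject H0

Let group 1 = design A, group 2 = design B. H0: μ_1 = μ_2; H1: μ_1 < μ_2 (two-sample pooled-variance t-test, left-tailed).
s_p² = [(31−1)·504² + (28−1)·431²]/(31+28−2) = 221685
t = (8370 − 8640)/√[221685·(1/31 + 1/28)] = -2.1995
df = n₁ + n₂ − 2 = 57
p-value = P(T ≤ -2.1995) ≈ 0.016
Since p ≈ 0.016 < α = 0.025, reject H0; the data support H1.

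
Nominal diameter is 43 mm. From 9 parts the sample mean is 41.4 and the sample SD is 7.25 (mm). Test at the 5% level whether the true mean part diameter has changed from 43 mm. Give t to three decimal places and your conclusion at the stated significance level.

H0: μ = 43; H1: μ ≠ 43 (one-sample t-test, two-sided).
t = (x̄ − μ₀)/(s/√n) = (41.4 − 43)/(7.25/√9) = -0.662
df = n − 1 = 8
Two-sided p-value ≈ 0.5265
Since p ≈ 0.5265 > α = 0.05, fail to reject H0; the evidence is not statistically significant.

t = -0.662; fail to reject H0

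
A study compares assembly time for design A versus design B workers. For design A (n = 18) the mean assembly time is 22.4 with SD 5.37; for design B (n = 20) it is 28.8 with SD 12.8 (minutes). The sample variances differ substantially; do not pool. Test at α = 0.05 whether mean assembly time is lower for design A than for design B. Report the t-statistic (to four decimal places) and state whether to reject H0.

Let group 1 = design A, group 2 = design B. H0: μ_1 = μ_2; H1: μ_1 < μ_2 (Welch's two-sample t-test, left-tailed).
t = (x̄_1 − x̄_2)/√(s_1²/n_1 + s_2²/n_2) = (22.4 − 28.8)/√(5.37²/18 + 12.8²/20) = -2.0450
Welch–Satterthwaite df ≈ 26.04
p-value = P(T ≤ -2.0450) ≈ 0.026
Since p ≈ 0.026 < α = 0.05, reject H0; the evidence is statistically significant.

t = -2.0450; reject H0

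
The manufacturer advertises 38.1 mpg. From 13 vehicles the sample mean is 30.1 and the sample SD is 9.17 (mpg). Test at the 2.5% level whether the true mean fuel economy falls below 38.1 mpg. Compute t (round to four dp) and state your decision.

t = -3.1455; reject H0

H0: μ = 38.1; H1: μ < 38.1 (one-sample t-test, left-tailed).
t = (x̄ − μ₀)/(s/√n) = (30.1 − 38.1)/(9.17/√13) = -3.1455
df = n − 1 = 12
p-value = P(T ≤ -3.1455) ≈ 0.004
Since p ≈ 0.004 < α = 0.025, reject H0; the evidence is statistically significant.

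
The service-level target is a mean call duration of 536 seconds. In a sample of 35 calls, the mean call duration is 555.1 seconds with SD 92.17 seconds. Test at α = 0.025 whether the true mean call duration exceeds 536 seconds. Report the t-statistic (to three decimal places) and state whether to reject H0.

t = 1.226; fail to reject H0

H0: μ = 536; H1: μ > 536 (one-sample t-test, right-tailed).
t = (x̄ − μ₀)/(s/√n) = (555.1 − 536)/(92.17/√35) = 1.226
df = n − 1 = 34
p-value = P(T ≥ 1.226) ≈ 0.1143
Since p ≈ 0.1143 > α = 0.025, fail to reject H0; the evidence is not statistically significant.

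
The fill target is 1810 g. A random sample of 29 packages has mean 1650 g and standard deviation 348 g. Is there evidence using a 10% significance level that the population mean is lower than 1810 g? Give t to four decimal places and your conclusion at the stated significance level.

t = -2.4759; reject H0

H0: μ = 1810; H1: μ < 1810 (one-sample t-test, left-tailed).
t = (x̄ − μ₀)/(s/√n) = (1650 − 1810)/(348/√29) = -2.4759
df = n − 1 = 28
p-value = P(T ≤ -2.4759) ≈ 0.010
Since p ≈ 0.010 < α = 0.1, reject H0; the evidence is statistically significant.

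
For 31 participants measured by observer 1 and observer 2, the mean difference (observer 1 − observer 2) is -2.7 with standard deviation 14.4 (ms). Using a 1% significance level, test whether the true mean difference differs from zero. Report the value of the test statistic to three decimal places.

H0: μ_d = 0; H1: μ_d ≠ 0 (paired t-test on the differences, two-sided).
t = d̄/(s_d/√n) = -2.7/(14.4/√31) = -1.044
df = n − 1 = 30
Two-sided p-value ≈ 0.3048
Since p ≈ 0.3048 > α = 0.01, fail to reject H0; the evidence is not statistically significant.

-1.044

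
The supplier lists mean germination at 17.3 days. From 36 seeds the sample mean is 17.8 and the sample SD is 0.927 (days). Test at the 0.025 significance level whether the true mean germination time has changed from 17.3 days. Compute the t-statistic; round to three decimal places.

3.236

H0: μ = 17.3; H1: μ ≠ 17.3 (one-sample t-test, two-sided).
t = (x̄ − μ₀)/(s/√n) = (17.8 − 17.3)/(0.927/√36) = 3.236
df = n − 1 = 35
Two-sided p-value ≈ 0.0026
Since p ≈ 0.0026 < α = 0.025, reject H0; the data support H1.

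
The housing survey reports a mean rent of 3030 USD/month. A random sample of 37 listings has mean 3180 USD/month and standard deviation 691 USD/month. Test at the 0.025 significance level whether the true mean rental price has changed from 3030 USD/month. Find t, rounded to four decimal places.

H0: μ = 3030; H1: μ ≠ 3030 (one-sample t-test, two-sided).
t = (x̄ − μ₀)/(s/√n) = (3180 − 3030)/(691/√37) = 1.3204
df = n − 1 = 36
Two-sided p-value ≈ 0.195
Since p ≈ 0.195 > α = 0.025, fail to reject H0; the evidence is not statistically significant.

1.3204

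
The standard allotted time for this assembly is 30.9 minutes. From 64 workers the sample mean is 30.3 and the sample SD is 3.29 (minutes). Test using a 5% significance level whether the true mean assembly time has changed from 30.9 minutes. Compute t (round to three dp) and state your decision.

H0: μ = 30.9; H1: μ ≠ 30.9 (one-sample t-test, two-sided).
t = (x̄ − μ₀)/(s/√n) = (30.3 − 30.9)/(3.29/√64) = -1.459
df = n − 1 = 63
Two-sided p-value ≈ 0.1495
Since p ≈ 0.1495 > α = 0.05, fail to reject H0; the data do not provide sufficient evidence against H0.

t = -1.459; fail to reject H0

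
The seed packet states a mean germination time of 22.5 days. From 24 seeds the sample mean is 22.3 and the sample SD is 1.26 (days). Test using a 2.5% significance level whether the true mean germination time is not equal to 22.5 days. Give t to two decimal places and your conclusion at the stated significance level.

t = -0.78; fail to reject H0

H0: μ = 22.5; H1: μ ≠ 22.5 (one-sample t-test, two-sided).
t = (x̄ − μ₀)/(s/√n) = (22.3 − 22.5)/(1.26/√24) = -0.78
df = n − 1 = 23
Two-sided p-value ≈ 0.445
Since p ≈ 0.445 > α = 0.025, fail to reject H0; the data do not provide sufficient evidence against H0.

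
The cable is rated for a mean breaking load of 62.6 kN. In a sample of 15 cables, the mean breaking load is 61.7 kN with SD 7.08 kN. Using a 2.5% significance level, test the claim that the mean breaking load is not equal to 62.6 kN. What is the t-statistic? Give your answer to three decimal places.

H0: μ = 62.6; H1: μ ≠ 62.6 (one-sample t-test, two-sided).
t = (x̄ − μ₀)/(s/√n) = (61.7 − 62.6)/(7.08/√15) = -0.492
df = n − 1 = 14
Two-sided p-value ≈ 0.630
Since p ≈ 0.630 > α = 0.025, fail to reject H0; the evidence is not statistically significant.

-0.492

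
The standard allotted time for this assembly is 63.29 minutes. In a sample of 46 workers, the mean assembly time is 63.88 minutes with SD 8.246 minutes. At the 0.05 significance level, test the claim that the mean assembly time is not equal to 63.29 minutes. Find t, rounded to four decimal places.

H0: μ = 63.29; H1: μ ≠ 63.29 (one-sample t-test, two-sided).
t = (x̄ − μ₀)/(s/√n) = (63.88 − 63.29)/(8.246/√46) = 0.4853
df = n − 1 = 45
Two-sided p-value ≈ 0.6298
Since p ≈ 0.6298 > α = 0.05, fail to reject H0; the evidence is not statistically significant.

0.4853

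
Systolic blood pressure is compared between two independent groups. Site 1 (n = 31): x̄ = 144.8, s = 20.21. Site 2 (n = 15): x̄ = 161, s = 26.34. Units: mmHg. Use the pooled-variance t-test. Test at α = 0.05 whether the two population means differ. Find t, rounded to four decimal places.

Let group 1 = site 1, group 2 = site 2. H0: μ_1 = μ_2; H1: μ_1 ≠ μ_2 (two-sample pooled-variance t-test, two-sided).
s_p² = [(31−1)·20.21² + (15−1)·26.34²]/(31+15−2) = 499.238
t = (144.8 − 161)/√[499.238·(1/31 + 1/15)] = -2.3052
df = n₁ + n₂ − 2 = 44
Two-sided p-value ≈ 0.026
Since p ≈ 0.026 < α = 0.05, reject H0; the evidence is statistically significant.

-2.3052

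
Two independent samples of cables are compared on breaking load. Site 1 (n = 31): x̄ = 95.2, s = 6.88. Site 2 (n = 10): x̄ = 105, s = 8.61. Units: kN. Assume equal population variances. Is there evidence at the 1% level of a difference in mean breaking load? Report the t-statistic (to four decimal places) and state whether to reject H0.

Let group 1 = site 1, group 2 = site 2. H0: μ_1 = μ_2; H1: μ_1 ≠ μ_2 (two-sample pooled-variance t-test, two-sided).
s_p² = [(31−1)·6.88² + (10−1)·8.61²]/(31+10−2) = 53.5185
t = (95.2 − 105)/√[53.5185·(1/31 + 1/10)] = -3.6835
df = n₁ + n₂ − 2 = 39
Two-sided p-value ≈ 0.001
Since p ≈ 0.001 < α = 0.01, reject H0; the data support H1.

t = -3.6835; reject H0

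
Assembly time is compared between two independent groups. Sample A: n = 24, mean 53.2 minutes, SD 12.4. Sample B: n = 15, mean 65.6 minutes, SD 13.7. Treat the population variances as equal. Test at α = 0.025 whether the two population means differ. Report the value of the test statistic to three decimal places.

Let group 1 = sample A, group 2 = sample B. H0: μ_1 = μ_2; H1: μ_1 ≠ μ_2 (two-sample pooled-variance t-test, two-sided).
s_p² = [(24−1)·12.4² + (15−1)·13.7²]/(24+15−2) = 166.598
t = (53.2 − 65.6)/√[166.598·(1/24 + 1/15)] = -2.919
df = n₁ + n₂ − 2 = 37
Two-sided p-value ≈ 0.0059
Since p ≈ 0.0059 < α = 0.025, reject H0; the data support H1.

-2.919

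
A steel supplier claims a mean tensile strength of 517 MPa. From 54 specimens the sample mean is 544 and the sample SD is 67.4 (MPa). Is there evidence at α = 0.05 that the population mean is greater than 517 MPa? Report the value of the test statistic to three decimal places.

2.944

H0: μ = 517; H1: μ > 517 (one-sample t-test, right-tailed).
t = (x̄ − μ₀)/(s/√n) = (544 − 517)/(67.4/√54) = 2.944
df = n − 1 = 53
p-value = P(T ≥ 2.944) ≈ 0.002
Since p ≈ 0.002 < α = 0.05, reject H0; the evidence is statistically significant.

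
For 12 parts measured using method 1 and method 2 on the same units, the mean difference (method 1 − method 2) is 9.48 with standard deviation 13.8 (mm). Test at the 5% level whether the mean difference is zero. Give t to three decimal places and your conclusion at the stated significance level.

t = 2.380; reject H0

H0: μ_d = 0; H1: μ_d ≠ 0 (paired t-test on the differences, two-sided).
t = d̄/(s_d/√n) = 9.48/(13.8/√12) = 2.380
df = n − 1 = 11
Two-sided p-value ≈ 0.0365
Since p ≈ 0.0365 < α = 0.05, reject H0; the data support H1.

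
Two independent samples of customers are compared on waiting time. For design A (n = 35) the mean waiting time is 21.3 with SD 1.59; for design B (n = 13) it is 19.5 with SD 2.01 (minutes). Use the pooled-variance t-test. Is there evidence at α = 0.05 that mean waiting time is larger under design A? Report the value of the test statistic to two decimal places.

Let group 1 = design A, group 2 = design B. H0: μ_1 = μ_2; H1: μ_1 > μ_2 (two-sample pooled-variance t-test, right-tailed).
s_p² = [(35−1)·1.59² + (13−1)·2.01²]/(35+13−2) = 2.92253
t = (21.3 − 19.5)/√[2.92253·(1/35 + 1/13)] = 3.24
df = n₁ + n₂ − 2 = 46
p-value = P(T ≥ 3.24) ≈ 0.0011
Since p ≈ 0.0011 < α = 0.05, reject H0; the data support H1.

3.24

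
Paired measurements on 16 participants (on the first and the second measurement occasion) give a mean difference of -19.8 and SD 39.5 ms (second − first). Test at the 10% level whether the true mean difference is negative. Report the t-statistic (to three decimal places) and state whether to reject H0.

t = -2.005; reject H0

H0: μ_d = 0; H1: μ_d < 0 (paired t-test on the differences, left-tailed).
t = d̄/(s_d/√n) = -19.8/(39.5/√16) = -2.005
df = n − 1 = 15
p-value = P(T ≤ -2.005) ≈ 0.0317
Since p ≈ 0.0317 < α = 0.1, reject H0; the evidence is statistically significant.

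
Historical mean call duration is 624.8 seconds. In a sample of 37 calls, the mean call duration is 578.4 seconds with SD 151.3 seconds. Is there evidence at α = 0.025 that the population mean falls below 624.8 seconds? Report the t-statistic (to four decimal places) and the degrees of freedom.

H0: μ = 624.8; H1: μ < 624.8 (one-sample t-test, left-tailed).
t = (x̄ − μ₀)/(s/√n) = (578.4 − 624.8)/(151.3/√37) = -1.8654
df = n − 1 = 36
p-value = P(T ≤ -1.8654) ≈ 0.0351
Since p ≈ 0.0351 > α = 0.025, fail to reject H0; the evidence is not statistically significant.

t = -1.8654, df = 36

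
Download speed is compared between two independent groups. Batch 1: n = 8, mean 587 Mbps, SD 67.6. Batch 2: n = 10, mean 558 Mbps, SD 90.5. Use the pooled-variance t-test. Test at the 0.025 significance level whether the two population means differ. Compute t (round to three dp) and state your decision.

Let group 1 = batch 1, group 2 = batch 2. H0: μ_1 = μ_2; H1: μ_1 ≠ μ_2 (two-sample pooled-variance t-test, two-sided).
s_p² = [(8−1)·67.6² + (10−1)·90.5²]/(8+10−2) = 6606.29
t = (587 − 558)/√[6606.29·(1/8 + 1/10)] = 0.752
df = n₁ + n₂ − 2 = 16
Two-sided p-value ≈ 0.463
Since p ≈ 0.463 > α = 0.025, fail to reject H0; the evidence is not statistically significant.

t = 0.752; fail to reject H0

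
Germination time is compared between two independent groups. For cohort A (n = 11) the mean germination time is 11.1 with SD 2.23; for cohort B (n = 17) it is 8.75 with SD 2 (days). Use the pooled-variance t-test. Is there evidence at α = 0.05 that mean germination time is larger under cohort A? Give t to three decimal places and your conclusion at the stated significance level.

Let group 1 = cohort A, group 2 = cohort B. H0: μ_1 = μ_2; H1: μ_1 > μ_2 (two-sample pooled-variance t-test, right-tailed).
s_p² = [(11−1)·2.23² + (17−1)·2²]/(11+17−2) = 4.37419
t = (11.1 − 8.75)/√[4.37419·(1/11 + 1/17)] = 2.904
df = n₁ + n₂ − 2 = 26
p-value = P(T ≥ 2.904) ≈ 0.0037
Since p ≈ 0.0037 < α = 0.05, reject H0; the data support H1.

t = 2.904; reject H0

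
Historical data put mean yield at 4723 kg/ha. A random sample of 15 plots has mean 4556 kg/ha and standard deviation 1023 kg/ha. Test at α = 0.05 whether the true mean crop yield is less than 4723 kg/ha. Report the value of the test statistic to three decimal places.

-0.632

H0: μ = 4723; H1: μ < 4723 (one-sample t-test, left-tailed).
t = (x̄ − μ₀)/(s/√n) = (4556 − 4723)/(1023/√15) = -0.632
df = n − 1 = 14
p-value = P(T ≤ -0.632) ≈ 0.2687
Since p ≈ 0.2687 > α = 0.05, fail to reject H0; the evidence is not statistically significant.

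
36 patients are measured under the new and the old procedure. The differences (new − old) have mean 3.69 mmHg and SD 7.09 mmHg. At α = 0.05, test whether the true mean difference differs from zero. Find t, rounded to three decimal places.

H0: μ_d = 0; H1: μ_d ≠ 0 (paired t-test on the differences, two-sided).
t = d̄/(s_d/√n) = 3.69/(7.09/√36) = 3.123
df = n − 1 = 35
Two-sided p-value ≈ 0.0036
Since p ≈ 0.0036 < α = 0.05, reject H0; the evidence is statistically significant.

3.123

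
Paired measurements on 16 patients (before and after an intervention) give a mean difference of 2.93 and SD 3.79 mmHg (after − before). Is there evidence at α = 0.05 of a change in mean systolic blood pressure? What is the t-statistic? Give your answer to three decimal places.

H0: μ_d = 0; H1: μ_d ≠ 0 (paired t-test on the differences, two-sided).
t = d̄/(s_d/√n) = 2.93/(3.79/√16) = 3.092
df = n − 1 = 15
Two-sided p-value ≈ 0.007
Since p ≈ 0.007 < α = 0.05, reject H0; the data support H1.

3.092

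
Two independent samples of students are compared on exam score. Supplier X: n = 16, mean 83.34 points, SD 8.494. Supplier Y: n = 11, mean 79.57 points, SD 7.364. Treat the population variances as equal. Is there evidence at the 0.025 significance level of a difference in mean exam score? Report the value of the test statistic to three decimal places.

1.194

Let group 1 = supplier X, group 2 = supplier Y. H0: μ_1 = μ_2; H1: μ_1 ≠ μ_2 (two-sample pooled-variance t-test, two-sided).
s_p² = [(16−1)·8.494² + (11−1)·7.364²]/(16+11−2) = 64.9802
t = (83.34 − 79.57)/√[64.9802·(1/16 + 1/11)] = 1.194
df = n₁ + n₂ − 2 = 25
Two-sided p-value ≈ 0.244
Since p ≈ 0.244 > α = 0.025, fail to reject H0; the evidence is not statistically significant.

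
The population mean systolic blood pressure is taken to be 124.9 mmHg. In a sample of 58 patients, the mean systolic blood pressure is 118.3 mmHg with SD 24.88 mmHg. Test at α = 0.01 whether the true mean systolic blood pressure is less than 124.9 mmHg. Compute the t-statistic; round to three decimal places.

H0: μ = 124.9; H1: μ < 124.9 (one-sample t-test, left-tailed).
t = (x̄ − μ₀)/(s/√n) = (118.3 − 124.9)/(24.88/√58) = -2.020
df = n − 1 = 57
p-value = P(T ≤ -2.020) ≈ 0.024
Since p ≈ 0.024 > α = 0.01, fail to reject H0; the evidence is not statistically significant.

-2.020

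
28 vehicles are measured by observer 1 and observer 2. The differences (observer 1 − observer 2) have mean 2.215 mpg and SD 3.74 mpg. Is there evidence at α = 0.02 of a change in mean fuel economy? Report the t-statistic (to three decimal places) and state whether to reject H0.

H0: μ_d = 0; H1: μ_d ≠ 0 (paired t-test on the differences, two-sided).
t = d̄/(s_d/√n) = 2.215/(3.74/√28) = 3.134
df = n − 1 = 27
Two-sided p-value ≈ 0.004
Since p ≈ 0.004 < α = 0.02, reject H0; the data support H1.

t = 3.134; reject H0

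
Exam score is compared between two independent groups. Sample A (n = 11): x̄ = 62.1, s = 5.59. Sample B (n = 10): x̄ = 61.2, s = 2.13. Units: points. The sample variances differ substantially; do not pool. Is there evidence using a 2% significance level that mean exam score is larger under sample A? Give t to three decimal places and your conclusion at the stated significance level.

Let group 1 = sample A, group 2 = sample B. H0: μ_1 = μ_2; H1: μ_1 > μ_2 (Welch's two-sample t-test, right-tailed).
t = (x̄_1 − x̄_2)/√(s_1²/n_1 + s_2²/n_2) = (62.1 − 61.2)/√(5.59²/11 + 2.13²/10) = 0.496
Welch–Satterthwaite df ≈ 13.08
p-value = P(T ≥ 0.496) ≈ 0.3141
Since p ≈ 0.3141 > α = 0.02, fail to reject H0; the evidence is not statistically significant.

t = 0.496; fail to reject H0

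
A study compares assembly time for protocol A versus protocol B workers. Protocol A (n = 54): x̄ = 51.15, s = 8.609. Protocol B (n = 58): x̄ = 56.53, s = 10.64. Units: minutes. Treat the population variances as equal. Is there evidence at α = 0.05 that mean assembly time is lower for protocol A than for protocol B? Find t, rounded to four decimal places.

-2.9286

Let group 1 = protocol A, group 2 = protocol B. H0: μ_1 = μ_2; H1: μ_1 < μ_2 (two-sample pooled-variance t-test, left-tailed).
s_p² = [(54−1)·8.609² + (58−1)·10.64²]/(54+58−2) = 94.3731
t = (51.15 − 56.53)/√[94.3731·(1/54 + 1/58)] = -2.9286
df = n₁ + n₂ − 2 = 110
p-value = P(T ≤ -2.9286) ≈ 0.002
Since p ≈ 0.002 < α = 0.05, reject H0; the data support H1.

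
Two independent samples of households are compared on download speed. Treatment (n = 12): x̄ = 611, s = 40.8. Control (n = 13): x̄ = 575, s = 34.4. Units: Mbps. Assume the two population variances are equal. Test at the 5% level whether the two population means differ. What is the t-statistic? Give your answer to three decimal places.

Let group 1 = treatment, group 2 = control. H0: μ_1 = μ_2; H1: μ_1 ≠ μ_2 (two-sample pooled-variance t-test, two-sided).
s_p² = [(12−1)·40.8² + (13−1)·34.4²]/(12+13−2) = 1413.54
t = (611 − 575)/√[1413.54·(1/12 + 1/13)] = 2.392
df = n₁ + n₂ − 2 = 23
Two-sided p-value ≈ 0.0253
Since p ≈ 0.0253 < α = 0.05, reject H0; the data support H1.

2.392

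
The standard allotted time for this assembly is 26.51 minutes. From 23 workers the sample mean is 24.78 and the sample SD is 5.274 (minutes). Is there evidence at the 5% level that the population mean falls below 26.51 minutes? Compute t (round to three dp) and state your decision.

t = -1.573; fail to reject H0

H0: μ = 26.51; H1: μ < 26.51 (one-sample t-test, left-tailed).
t = (x̄ − μ₀)/(s/√n) = (24.78 − 26.51)/(5.274/√23) = -1.573
df = n − 1 = 22
p-value = P(T ≤ -1.573) ≈ 0.0650
Since p ≈ 0.0650 > α = 0.05, fail to reject H0; the data do not provide sufficient evidence against H0.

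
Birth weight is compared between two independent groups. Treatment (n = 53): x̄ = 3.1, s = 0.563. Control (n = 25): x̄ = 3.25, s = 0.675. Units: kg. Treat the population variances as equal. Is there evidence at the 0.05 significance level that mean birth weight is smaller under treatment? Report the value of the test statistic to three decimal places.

-1.029

Let group 1 = treatment, group 2 = control. H0: μ_1 = μ_2; H1: μ_1 < μ_2 (two-sample pooled-variance t-test, left-tailed).
s_p² = [(53−1)·0.563² + (25−1)·0.675²]/(53+25−2) = 0.360755
t = (3.1 − 3.25)/√[0.360755·(1/53 + 1/25)] = -1.029
df = n₁ + n₂ − 2 = 76
p-value = P(T ≤ -1.029) ≈ 0.1533
Since p ≈ 0.1533 > α = 0.05, fail to reject H0; the data do not provide sufficient evidence against H0.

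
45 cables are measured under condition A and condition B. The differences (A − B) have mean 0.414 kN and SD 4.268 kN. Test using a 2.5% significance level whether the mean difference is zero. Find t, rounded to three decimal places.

H0: μ_d = 0; H1: μ_d ≠ 0 (paired t-test on the differences, two-sided).
t = d̄/(s_d/√n) = 0.414/(4.268/√45) = 0.651
df = n − 1 = 44
Two-sided p-value ≈ 0.5186
Since p ≈ 0.5186 > α = 0.025, fail to reject H0; the data do not provide sufficient evidence against H0.

0.651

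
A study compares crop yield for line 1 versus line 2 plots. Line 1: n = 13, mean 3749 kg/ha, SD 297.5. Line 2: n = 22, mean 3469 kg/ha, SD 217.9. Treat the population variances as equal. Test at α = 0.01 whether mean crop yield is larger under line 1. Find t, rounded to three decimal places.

Let group 1 = line 1, group 2 = line 2. H0: μ_1 = μ_2; H1: μ_1 > μ_2 (two-sample pooled-variance t-test, right-tailed).
s_p² = [(13−1)·297.5² + (22−1)·217.9²]/(13+22−2) = 62398.9
t = (3749 − 3469)/√[62398.9·(1/13 + 1/22)] = 3.204
df = n₁ + n₂ − 2 = 33
p-value = P(T ≥ 3.204) ≈ 0.001
Since p ≈ 0.001 < α = 0.01, reject H0; the evidence is statistically significant.

3.204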